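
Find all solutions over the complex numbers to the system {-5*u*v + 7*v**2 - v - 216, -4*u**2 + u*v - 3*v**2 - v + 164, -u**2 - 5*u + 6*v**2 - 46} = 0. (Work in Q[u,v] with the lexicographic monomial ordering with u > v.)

{(5, -4)}

Compute a lex Gröbner basis by Buchberger's algorithm.
f_1 = -5*u*v + 7*v**2 - v - 216, LT = u*v.
f_2 = -4*u**2 + u*v - 3*v**2 - v + 164, LT = u**2.
f_3 = -u**2 - 5*u + 6*v**2 - 46, LT = u**2.

S(f_1,f_2): lcm = u**2*v. S = -23/20*u*v**2 + 1/5*u*v + 216/5*u - 3/4*v**3 - 1/4*v**2 + 41*v.
  leading term u*v**2: subtract (23/100*v)·f_1 from -23/20*u*v**2 + 1/5*u*v + 216/5*u - 3/4*v**3 - 1/4*v**2 + 41*v → 1/5*u*v + 216/5*u - 59/25*v**3 - 1/50*v**2 + 2267/25*v
  leading term u*v: subtract (-1/25)·f_1 from 1/5*u*v + 216/5*u - 59/25*v**3 - 1/50*v**2 + 2267/25*v → 216/5*u - 59/25*v**3 + 13/50*v**2 + 2266/25*v - 216/25
  leading term u: no divisor's leading term divides it; move 216/5*u to the remainder.
  leading term v**3: no divisor's leading term divides it; move -59/25*v**3 to the remainder.
  leading term v**2: no divisor's leading term divides it; move 13/50*v**2 to the remainder.
  leading term v: no divisor's leading term divides it; move 2266/25*v to the remainder.
  leading term 1: no divisor's leading term divides it; move -216/25 to the remainder.
  remainder 216/5*u - 59/25*v**3 + 13/50*v**2 + 2266/25*v - 216/25 ≠ 0; add h_4 = 216/5*u - 59/25*v**3 + 13/50*v**2 + 2266/25*v - 216/25 to the basis.

S(f_1,f_3): lcm = u**2*v. S = -7/5*u*v**2 - 24/5*u*v + 216/5*u + 6*v**3 - 46*v.
  leading term u*v**2: subtract (7/25*v)·f_1 from -7/5*u*v**2 - 24/5*u*v + 216/5*u + 6*v**3 - 46*v → -24/5*u*v + 216/5*u + 101/25*v**3 + 7/25*v**2 + 362/25*v
  leading term u*v: subtract (24/25)·f_1 from -24/5*u*v + 216/5*u + 101/25*v**3 + 7/25*v**2 + 362/25*v → 216/5*u + 101/25*v**3 - 161/25*v**2 + 386/25*v + 5184/25
  leading term u: subtract (1)·h_4 from 216/5*u + 101/25*v**3 - 161/25*v**2 + 386/25*v + 5184/25 → 32/5*v**3 - 67/10*v**2 - 376/5*v + 216
  leading term v**3: no divisor's leading term divides it; move 32/5*v**3 to the remainder.
  leading term v**2: no divisor's leading term divides it; move -67/10*v**2 to the remainder.
  leading term v: no divisor's leading term divides it; move -376/5*v to the remainder.
  leading term 1: no divisor's leading term divides it; move 216 to the remainder.
  remainder 32/5*v**3 - 67/10*v**2 - 376/5*v + 216 ≠ 0; add h_5 = 32/5*v**3 - 67/10*v**2 - 376/5*v + 216 to the basis.

S(f_2,f_3): lcm = u**2. S = -1/4*u*v - 5*u + 27/4*v**2 + 1/4*v - 87.
  leading term u*v: subtract (1/20)·f_1 from -1/4*u*v - 5*u + 27/4*v**2 + 1/4*v - 87 → -5*u + 32/5*v**2 + 3/10*v - 381/5
  leading term u: subtract (-25/216)·h_4 from -5*u + 32/5*v**2 + 3/10*v - 381/5 → -59/216*v**3 + 13889/2160*v**2 + 5827/540*v - 386/5
  leading term v**3: subtract (-295/6912)·h_5 from -59/216*v**3 + 13889/2160*v**2 + 5827/540*v - 386/5 → 15729/2560*v**2 + 1213/160*v - 10877/160
  leading term v**2: no divisor's leading term divides it; move 15729/2560*v**2 to the remainder.
  leading term v: no divisor's leading term divides it; move 1213/160*v to the remainder.
  leading term 1: no divisor's leading term divides it; move -10877/160 to the remainder.
  remainder 15729/2560*v**2 + 1213/160*v - 10877/160 ≠ 0; add h_6 = 15729/2560*v**2 + 1213/160*v - 10877/160 to the basis.

S(f_1,h_4): lcm = u*v. S = 59/1080*v**4 - 13/2160*v**3 - 1889/540*v**2 + 2/5*v + 216/5.
  leading term v**4: subtract (59/6912*v)·h_5 from 59/1080*v**4 - 13/2160*v**3 - 1889/540*v**2 + 2/5*v + 216/5 → 131/2560*v**3 - 457/160*v**2 - 231/160*v + 216/5
  leading term v**3: subtract (131/16384)·h_5 from 131/2560*v**3 - 457/160*v**2 - 231/160*v + 216/5 → -459191/163840*v**2 - 8627/10240*v + 424683/10240
  leading term v**2: subtract (-459191/1006656)·h_6 from -459191/163840*v**2 - 8627/10240*v + 424683/10240 → 10532615/4026624*v + 10532615/1006656
  leading term v: no divisor's leading term divides it; move 10532615/4026624*v to the remainder.
  leading term 1: no divisor's leading term divides it; move 10532615/1006656 to the remainder.
  remainder 10532615/4026624*v + 10532615/1006656 ≠ 0; add h_7 = 10532615/4026624*v + 10532615/1006656 to the basis.

The other S-polynomials (S(f_2,h_4), S(f_3,h_4), S(f_1,h_5), S(f_2,h_5), S(f_3,h_5), S(h_4,h_5), S(f_1,h_6), S(f_2,h_6), S(f_3,h_6), S(h_4,h_6), S(h_5,h_6), S(f_1,h_7), S(f_2,h_7), S(f_3,h_7), S(h_4,h_7), S(h_5,h_7), S(h_6,h_7)) all reduce to 0 modulo the current basis, so we have a Gröbner basis.
Inter-reduce: drop elements whose leading term is divisible by another's, tail-reduce, and make monic.
Reduced Gröbner basis: {u - 5, v + 4}.

From the last basis element, v + 4 = 0, so v takes values in {-4}. Each choice, substituted upward through the basis, yields the corresponding point(s) of the solution set.
  v = -4: the earlier basis element becomes u - 5 = 0, giving u = 5 — point (5, -4).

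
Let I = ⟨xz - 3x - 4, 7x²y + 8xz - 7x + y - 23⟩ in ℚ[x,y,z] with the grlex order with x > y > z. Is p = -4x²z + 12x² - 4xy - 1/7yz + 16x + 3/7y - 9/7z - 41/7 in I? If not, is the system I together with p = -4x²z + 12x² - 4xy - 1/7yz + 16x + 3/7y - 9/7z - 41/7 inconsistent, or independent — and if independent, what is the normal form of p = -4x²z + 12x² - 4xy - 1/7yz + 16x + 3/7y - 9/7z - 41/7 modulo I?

-4x²z + 12x² - 4xy - 1/7yz + 16x + 3/7y - 9/7z - 41/7 lies in I (it reduces to 0).

First compute the reduced Gröbner basis of I by Buchberger's algorithm.
f_1 = xz - 3x - 4, LT = xz.
f_2 = 7x²y + 8xz - 7x + y - 23, LT = x²y.

S(f_1,f_2): lcm = x²yz. S = -3x²y - 8/7xz² - 4xy + xz - 1/7yz + 23/7z.
  leading term x²y: subtract (-3/7)·f_2 from -3x²y - 8/7xz² - 4xy + xz - 1/7yz + 23/7z → -8/7xz² - 4xy + 31/7xz - 1/7yz - 3x + 3/7y + 23/7z - 69/7
  leading term xz²: subtract (-8/7z)·f_1 from -8/7xz² - 4xy + 31/7xz - 1/7yz - 3x + 3/7y + 23/7z - 69/7 → -4xy + xz - 1/7yz - 3x + 3/7y - 9/7z - 69/7
  leading term xy: no divisor's leading term divides it; move -4xy to the remainder.
  leading term xz: subtract (1)·f_1 from xz - 1/7yz - 3x + 3/7y - 9/7z - 69/7 → -1/7yz + 3/7y - 9/7z - 41/7
  leading term yz: no divisor's leading term divides it; move -1/7yz to the remainder.
  leading term y: no divisor's leading term divides it; move 3/7y to the remainder.
  leading term z: no divisor's leading term divides it; move -9/7z to the remainder.
  leading term 1: no divisor's leading term divides it; move -41/7 to the remainder.
  remainder -4xy - 1/7yz + 3/7y - 9/7z - 41/7 ≠ 0; add h_3 = -4xy - 1/7yz + 3/7y - 9/7z - 41/7 to the basis.

S(f_1,h_3): lcm = xyz. S = -1/28yz² - 3xy + 3/28yz - 9/28z² - 4y - 41/28z.
  leading term yz²: no divisor's leading term divides it; move -1/28yz² to the remainder.
  leading term xy: subtract (¾)·h_3 from -3xy + 3/28yz - 9/28z² - 4y - 41/28z → 3/14yz - 9/28z² - 121/28y - ½z + 123/28
  leading term yz: no divisor's leading term divides it; move 3/14yz to the remainder.
  leading term z²: no divisor's leading term divides it; move -9/28z² to the remainder.
  leading term y: no divisor's leading term divides it; move -121/28y to the remainder.
  leading term z: no divisor's leading term divides it; move -½z to the remainder.
  leading term 1: no divisor's leading term divides it; move 123/28 to the remainder.
  remainder -1/28yz² + 3/14yz - 9/28z² - 121/28y - ½z + 123/28 ≠ 0; add h_4 = -1/28yz² + 3/14yz - 9/28z² - 121/28y - ½z + 123/28 to the basis.

The other S-polynomials (S(f_2,h_3), S(f_1,h_4), S(f_2,h_4), S(h_3,h_4)) all reduce to 0 modulo the current basis, so we have a Gröbner basis.
Inter-reduce: drop elements whose leading term is divisible by another's, tail-reduce, and make monic.
Reduced Gröbner basis: {yz² - 6yz + 9z² + 121y + 14z - 123, xy + 1/28yz - 3/28y + 9/28z + 41/28, xz - 3x - 4}.
Label its elements g_1 = yz² - 6yz + 9z² + 121y + 14z - 123, g_2 = xy + 1/28yz - 3/28y + 9/28z + 41/28, g_3 = xz - 3x - 4.

Reduce p = -4x²z + 12x² - 4xy - 1/7yz + 16x + 3/7y - 9/7z - 41/7 modulo G:
  leading term x²z: subtract (-4x)·g_3 from -4x²z + 12x² - 4xy - 1/7yz + 16x + 3/7y - 9/7z - 41/7 → -4xy - 1/7yz + 3/7y - 9/7z - 41/7
  leading term xy: subtract (-4)·g_2 from -4xy - 1/7yz + 3/7y - 9/7z - 41/7 → 0
  normal form = 0.
Since the normal form is 0, p ∈ I.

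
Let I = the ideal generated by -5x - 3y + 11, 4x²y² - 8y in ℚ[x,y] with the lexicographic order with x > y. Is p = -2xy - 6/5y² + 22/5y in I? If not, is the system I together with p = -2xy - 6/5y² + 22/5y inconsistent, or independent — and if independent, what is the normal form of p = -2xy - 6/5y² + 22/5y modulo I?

-2xy - 6/5y² + 22/5y lies in I (it reduces to 0).

First compute the reduced Gröbner basis of I by Buchberger's algorithm.
f_1 = -5x - 3y + 11, LT = x.
f_2 = 4x²y² - 8y, LT = x²y².

S(f_1,f_2): lcm = x²y². S = ⅗xy³ - 11/5xy² + 2y.
  leading term xy³: subtract (-3/25y³)·f_1 from ⅗xy³ - 11/5xy² + 2y → -11/5xy² - 9/25y⁴ + 33/25y³ + 2y
  leading term xy²: subtract (11/25y²)·f_1 from -11/5xy² - 9/25y⁴ + 33/25y³ + 2y → -9/25y⁴ + 66/25y³ - 121/25y² + 2y
  leading term y⁴: no divisor's leading term divides it; move -9/25y⁴ to the remainder.
  leading term y³: no divisor's leading term divides it; move 66/25y³ to the remainder.
  leading term y²: no divisor's leading term divides it; move -121/25y² to the remainder.
  leading term y: no divisor's leading term divides it; move 2y to the remainder.
  remainder -9/25y⁴ + 66/25y³ - 121/25y² + 2y ≠ 0; add h_3 = -9/25y⁴ + 66/25y³ - 121/25y² + 2y to the basis.

The other S-polynomials (S(f_1,h_3), S(f_2,h_3)) all reduce to 0 modulo the current basis, so we have a Gröbner basis.
Inter-reduce: drop elements whose leading term is divisible by another's, tail-reduce, and make monic.
Reduced Gröbner basis: {x + ⅗y - 11/5, y⁴ - 22/3y³ + 121/9y² - 50/9y}.
Label its elements g_1 = x + ⅗y - 11/5, g_2 = y⁴ - 22/3y³ + 121/9y² - 50/9y.

Reduce p = -2xy - 6/5y² + 22/5y modulo G:
  leading term xy: subtract (-2y)·g_1 from -2xy - 6/5y² + 22/5y → 0
  normal form = 0.
Since the normal form is 0, p ∈ I.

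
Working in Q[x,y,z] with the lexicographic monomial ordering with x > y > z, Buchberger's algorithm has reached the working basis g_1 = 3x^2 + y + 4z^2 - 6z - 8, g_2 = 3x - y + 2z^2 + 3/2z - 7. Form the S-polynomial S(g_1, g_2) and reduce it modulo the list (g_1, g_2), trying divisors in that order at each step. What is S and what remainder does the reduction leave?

S(g_1, g_2) = 1/3xy - 2/3xz^2 - 1/2xz + 7/3x + 1/3y + 4/3z^2 - 2z - 8/3; remainder on division = 1/9y^2 - 4/9yz^2 - 1/3yz + 17/9y + 4/9z^4 + 2/3z^3 - 55/36z^2 - 13/3z + 25/9.

lcm(LM(g_1), LM(g_2)) = x^2.
S = (lcm/LT(g_1))·g_1 − (lcm/LT(g_2))·g_2 = 1/3xy - 2/3xz^2 - 1/2xz + 7/3x + 1/3y + 4/3z^2 - 2z - 8/3.
Reduce S modulo (g_1, g_2) in that order:
  leading term xy: subtract (1/9y)·g_2 from 1/3xy - 2/3xz^2 - 1/2xz + 7/3x + 1/3y + 4/3z^2 - 2z - 8/3 → -2/3xz^2 - 1/2xz + 7/3x + 1/9y^2 - 2/9yz^2 - 1/6yz + 10/9y + 4/3z^2 - 2z - 8/3
  leading term xz^2: subtract (-2/9z^2)·g_2 from -2/3xz^2 - 1/2xz + 7/3x + 1/9y^2 - 2/9yz^2 - 1/6yz + 10/9y + 4/3z^2 - 2z - 8/3 → -1/2xz + 7/3x + 1/9y^2 - 4/9yz^2 - 1/6yz + 10/9y + 4/9z^4 + 1/3z^3 - 2/9z^2 - 2z - 8/3
  leading term xz: subtract (-1/6z)·g_2 from -1/2xz + 7/3x + 1/9y^2 - 4/9yz^2 - 1/6yz + 10/9y + 4/9z^4 + 1/3z^3 - 2/9z^2 - 2z - 8/3 → 7/3x + 1/9y^2 - 4/9yz^2 - 1/3yz + 10/9y + 4/9z^4 + 2/3z^3 + 1/36z^2 - 19/6z - 8/3
  leading term x: subtract (7/9)·g_2 from 7/3x + 1/9y^2 - 4/9yz^2 - 1/3yz + 10/9y + 4/9z^4 + 2/3z^3 + 1/36z^2 - 19/6z - 8/3 → 1/9y^2 - 4/9yz^2 - 1/3yz + 17/9y + 4/9z^4 + 2/3z^3 - 55/36z^2 - 13/3z + 25/9
  leading term y^2: no divisor's leading term divides it; move 1/9y^2 to the remainder.
  leading term yz^2: no divisor's leading term divides it; move -4/9yz^2 to the remainder.
  leading term yz: no divisor's leading term divides it; move -1/3yz to the remainder.
  leading term y: no divisor's leading term divides it; move 17/9y to the remainder.
  leading term z^4: no divisor's leading term divides it; move 4/9z^4 to the remainder.
  leading term z^3: no divisor's leading term divides it; move 2/3z^3 to the remainder.
  leading term z^2: no divisor's leading term divides it; move -55/36z^2 to the remainder.
  leading term z: no divisor's leading term divides it; move -13/3z to the remainder.
  leading term 1: no divisor's leading term divides it; move 25/9 to the remainder.
The remainder 1/9y^2 - 4/9yz^2 - 1/3yz + 17/9y + 4/9z^4 + 2/3z^3 - 55/36z^2 - 13/3z + 25/9 is nonzero, so it would be added as the next basis element.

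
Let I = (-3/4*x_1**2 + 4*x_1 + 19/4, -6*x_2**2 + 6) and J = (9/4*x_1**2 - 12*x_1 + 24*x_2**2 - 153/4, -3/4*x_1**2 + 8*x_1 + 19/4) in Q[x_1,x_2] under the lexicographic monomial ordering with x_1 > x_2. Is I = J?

No, the ideals differ.

Two ideals are equal iff their reduced Gröbner bases coincide (the reduced basis is unique for a fixed ordering).
Buchberger on the first generating set:
f_1 = -3/4*x_1**2 + 4*x_1 + 19/4, LT = x_1**2.
f_2 = -6*x_2**2 + 6, LT = x_2**2.

S(f_1,f_2): leading monomials are coprime, so the S-polynomial reduces to 0 (Buchberger's first criterion).
Every S-polynomial of the final basis reduces to 0, so we have a Gröbner basis.
Inter-reduce: drop elements whose leading term is divisible by another's, tail-reduce, and make monic.
Reduced Gröbner basis: {x_1**2 - 16/3*x_1 - 19/3, x_2**2 - 1}.

Buchberger on the second generating set:
h_1 = 9/4*x_1**2 - 12*x_1 + 24*x_2**2 - 153/4, LT = x_1**2.
h_2 = -3/4*x_1**2 + 8*x_1 + 19/4, LT = x_1**2.

S(h_1,h_2): lcm = x_1**2. S = 16/3*x_1 + 32/3*x_2**2 - 32/3.
  leading term x_1: no divisor's leading term divides it; move 16/3*x_1 to the remainder.
  leading term x_2**2: no divisor's leading term divides it; move 32/3*x_2**2 to the remainder.
  leading term 1: no divisor's leading term divides it; move -32/3 to the remainder.
  remainder 16/3*x_1 + 32/3*x_2**2 - 32/3 ≠ 0; add k_3 = 16/3*x_1 + 32/3*x_2**2 - 32/3 to the basis.

S(h_1,k_3): lcm = x_1**2. S = -2*x_1*x_2**2 - 10/3*x_1 + 32/3*x_2**2 - 17.
  leading term x_1*x_2**2: subtract (-3/8*x_2**2)·k_3 from -2*x_1*x_2**2 - 10/3*x_1 + 32/3*x_2**2 - 17 → -10/3*x_1 + 4*x_2**4 + 20/3*x_2**2 - 17
  leading term x_1: subtract (-5/8)·k_3 from -10/3*x_1 + 4*x_2**4 + 20/3*x_2**2 - 17 → 4*x_2**4 + 40/3*x_2**2 - 71/3
  leading term x_2**4: no divisor's leading term divides it; move 4*x_2**4 to the remainder.
  leading term x_2**2: no divisor's leading term divides it; move 40/3*x_2**2 to the remainder.
  leading term 1: no divisor's leading term divides it; move -71/3 to the remainder.
  remainder 4*x_2**4 + 40/3*x_2**2 - 71/3 ≠ 0; add k_4 = 4*x_2**4 + 40/3*x_2**2 - 71/3 to the basis.

S(h_2,k_3): lcm = x_1**2. S = -2*x_1*x_2**2 - 26/3*x_1 - 19/3.
  leading term x_1*x_2**2: subtract (-3/8*x_2**2)·k_3 from -2*x_1*x_2**2 - 26/3*x_1 - 19/3 → -26/3*x_1 + 4*x_2**4 - 4*x_2**2 - 19/3
  leading term x_1: subtract (-13/8)·k_3 from -26/3*x_1 + 4*x_2**4 - 4*x_2**2 - 19/3 → 4*x_2**4 + 40/3*x_2**2 - 71/3
  leading term x_2**4: subtract (1)·k_4 from 4*x_2**4 + 40/3*x_2**2 - 71/3 → 0
  remainder 0.

S(h_1,k_4): leading monomials are coprime, so the S-polynomial reduces to 0 (Buchberger's first criterion).
S(h_2,k_4): leading monomials are coprime, so the S-polynomial reduces to 0 (Buchberger's first criterion).
S(k_3,k_4): leading monomials are coprime, so the S-polynomial reduces to 0 (Buchberger's first criterion).
Every S-polynomial of the final basis reduces to 0, so we have a Gröbner basis.
Inter-reduce: drop elements whose leading term is divisible by another's, tail-reduce, and make monic.
Reduced Gröbner basis: {x_1 + 2*x_2**2 - 2, x_2**4 + 10/3*x_2**2 - 71/12}.

Since the reduced bases disagree, the two ideals are not the same.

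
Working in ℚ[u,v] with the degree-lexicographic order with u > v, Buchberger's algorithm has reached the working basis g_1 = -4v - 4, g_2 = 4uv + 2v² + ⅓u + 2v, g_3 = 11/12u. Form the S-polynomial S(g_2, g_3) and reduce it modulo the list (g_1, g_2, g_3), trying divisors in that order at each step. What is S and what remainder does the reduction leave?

S(g_2, g_3) = ½v² + 1/12u + ½v; remainder on division = 0.

lcm(LM(g_2), LM(g_3)) = uv.
S = (lcm/LT(g_2))·g_2 − (lcm/LT(g_3))·g_3 = ½v² + 1/12u + ½v.
Reduce S modulo (g_1, g_2, g_3) in that order:
  leading term v²: subtract (-⅛v)·g_1 from ½v² + 1/12u + ½v → 1/12u
  leading term u: subtract (1/11)·g_3 from 1/12u → 0
The remainder is 0, so this S-polynomial contributes no new basis element.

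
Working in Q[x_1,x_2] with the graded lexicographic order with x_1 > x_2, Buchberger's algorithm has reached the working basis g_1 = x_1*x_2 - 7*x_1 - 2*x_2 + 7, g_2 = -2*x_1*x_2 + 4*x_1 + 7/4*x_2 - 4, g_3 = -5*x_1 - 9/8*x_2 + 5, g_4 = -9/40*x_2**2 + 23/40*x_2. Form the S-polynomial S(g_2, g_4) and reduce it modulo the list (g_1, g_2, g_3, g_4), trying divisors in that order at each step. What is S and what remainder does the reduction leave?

lcm(LM(g_2), LM(g_4)) = x_1*x_2**2.
S = (lcm/LT(g_2))·g_2 − (lcm/LT(g_4))·g_4 = 5/9*x_1*x_2 - 7/8*x_2**2 + 2*x_2.
Reduce S modulo (g_1, g_2, g_3, g_4) in that order:
  leading term x_1*x_2: subtract (5/9)·g_1 from 5/9*x_1*x_2 - 7/8*x_2**2 + 2*x_2 → -7/8*x_2**2 + 35/9*x_1 + 28/9*x_2 - 35/9
  leading term x_2**2: subtract (35/9)·g_4 from -7/8*x_2**2 + 35/9*x_1 + 28/9*x_2 - 35/9 → 35/9*x_1 + 7/8*x_2 - 35/9
  leading term x_1: subtract (-7/9)·g_3 from 35/9*x_1 + 7/8*x_2 - 35/9 → 0
The remainder is 0, so this S-polynomial contributes no new basis element.

S(g_2, g_4) = 5/9*x_1*x_2 - 7/8*x_2**2 + 2*x_2; remainder on division = 0.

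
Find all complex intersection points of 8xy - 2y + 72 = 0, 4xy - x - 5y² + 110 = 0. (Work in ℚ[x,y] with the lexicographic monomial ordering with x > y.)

{(-2, 4), (153/4 - 4*sqrt(79), -19/10 - sqrt(79)/5), (4*sqrt(79) + 153/4, -19/10 + sqrt(79)/5)}

Compute a lex Gröbner basis by Buchberger's algorithm.
f_1 = 8xy - 2y + 72, LT = xy.
f_2 = 4xy - x - 5y² + 110, LT = xy.

S(f_1,f_2): lcm = xy. S = ¼x + 5/4y² - ¼y - 37/2.
  leading term x: no divisor's leading term divides it; move ¼x to the remainder.
  leading term y²: no divisor's leading term divides it; move 5/4y² to the remainder.
  leading term y: no divisor's leading term divides it; move -¼y to the remainder.
  leading term 1: no divisor's leading term divides it; move -37/2 to the remainder.
  remainder ¼x + 5/4y² - ¼y - 37/2 ≠ 0; add h_3 = ¼x + 5/4y² - ¼y - 37/2 to the basis.

S(f_1,h_3): lcm = xy. S = -5y³ + y² + 295/4y + 9.
  leading term y³: no divisor's leading term divides it; move -5y³ to the remainder.
  leading term y²: no divisor's leading term divides it; move y² to the remainder.
  leading term y: no divisor's leading term divides it; move 295/4y to the remainder.
  leading term 1: no divisor's leading term divides it; move 9 to the remainder.
  remainder -5y³ + y² + 295/4y + 9 ≠ 0; add h_4 = -5y³ + y² + 295/4y + 9 to the basis.

The other S-polynomials (S(f_2,h_3), S(f_1,h_4), S(f_2,h_4), S(h_3,h_4)) all reduce to 0 modulo the current basis, so we have a Gröbner basis.
Inter-reduce: drop elements whose leading term is divisible by another's, tail-reduce, and make monic.
Reduced Gröbner basis: {x + 5y² - y - 74, y³ - ⅕y² - 59/4y - 9/5}.

Elimination: the polynomial y³ - ⅕y² - 59/4y - 9/5 lies in the elimination ideal for y, so y ∈ {4, -19/10 - sqrt(79)/5, -19/10 + sqrt(79)/5}. For each such y, the remaining basis elements (now univariate) give the rest of the solution.
  y = 4: the earlier basis element becomes x + 2 = 0, giving x = -2 — point (-2, 4).
  y = -19/10 - sqrt(79)/5: the earlier basis element becomes x - 153/4 + 4*sqrt(79) = 0, giving x = 153/4 - 4*sqrt(79) — point (153/4 - 4*sqrt(79), -19/10 - sqrt(79)/5).
  y = -19/10 + sqrt(79)/5: the earlier basis element becomes x - 153/4 - 4*sqrt(79) = 0, giving x = 4*sqrt(79) + 153/4 — point (4*sqrt(79) + 153/4, -19/10 + sqrt(79)/5).
Each listed point satisfies every original equation (direct substitution).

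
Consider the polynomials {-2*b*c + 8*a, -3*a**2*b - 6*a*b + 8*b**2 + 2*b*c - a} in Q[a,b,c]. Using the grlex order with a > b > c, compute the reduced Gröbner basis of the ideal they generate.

f_1 = -2*b*c + 8*a, LT = b*c.
f_2 = -3*a**2*b - 6*a*b + 8*b**2 + 2*b*c - a, LT = a**2*b.

S(f_1,f_2): lcm = a**2*b*c. S = -4*a**3 - 2*a*b*c + 8/3*b**2*c + 2/3*b*c**2 - 1/3*a*c.
  leading term a**3: no divisor's leading term divides it; move -4*a**3 to the remainder.
  leading term a*b*c: subtract (a)·f_1 from -2*a*b*c + 8/3*b**2*c + 2/3*b*c**2 - 1/3*a*c → 8/3*b**2*c + 2/3*b*c**2 - 8*a**2 - 1/3*a*c
  leading term b**2*c: subtract (-4/3*b)·f_1 from 8/3*b**2*c + 2/3*b*c**2 - 8*a**2 - 1/3*a*c → 2/3*b*c**2 - 8*a**2 + 32/3*a*b - 1/3*a*c
  leading term b*c**2: subtract (-1/3*c)·f_1 from 2/3*b*c**2 - 8*a**2 + 32/3*a*b - 1/3*a*c → -8*a**2 + 32/3*a*b + 7/3*a*c
  leading term a**2: no divisor's leading term divides it; move -8*a**2 to the remainder.
  leading term a*b: no divisor's leading term divides it; move 32/3*a*b to the remainder.
  leading term a*c: no divisor's leading term divides it; move 7/3*a*c to the remainder.
  remainder -4*a**3 - 8*a**2 + 32/3*a*b + 7/3*a*c ≠ 0; add g_3 = -4*a**3 - 8*a**2 + 32/3*a*b + 7/3*a*c to the basis.

The other S-polynomials (S(f_1,g_3), S(f_2,g_3)) all reduce to 0 modulo the current basis, so we have a Gröbner basis.

G = {a**3 + 2*a**2 - 8/3*a*b - 7/12*a*c, a**2*b + 2*a*b - 8/3*b**2 - 7/3*a, b*c - 4*a}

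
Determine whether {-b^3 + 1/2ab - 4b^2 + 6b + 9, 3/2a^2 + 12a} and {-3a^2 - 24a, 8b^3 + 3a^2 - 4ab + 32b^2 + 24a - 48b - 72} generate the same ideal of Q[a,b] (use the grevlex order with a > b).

Since reduced Gröbner bases are canonical representatives of ideals under a given ordering, it suffices to compute and compare them.
Buchberger on the first generating set:
f_1 = -b^3 + 1/2ab - 4b^2 + 6b + 9, LT = b^3.
f_2 = 3/2a^2 + 12a, LT = a^2.

The S-polynomials (S(f_1,f_2)) all reduce to 0 modulo the current basis, so we have a Gröbner basis.
Inter-reduce: drop elements whose leading term is divisible by another's, tail-reduce, and make monic.
Reduced Gröbner basis: {b^3 - 1/2ab + 4b^2 - 6b - 9, a^2 + 8a}.

Buchberger on the second generating set:
h_1 = -3a^2 - 24a, LT = a^2.
h_2 = 8b^3 + 3a^2 - 4ab + 32b^2 + 24a - 48b - 72, LT = b^3.

The S-polynomials (S(h_1,h_2)) all reduce to 0 modulo the current basis, so we have a Gröbner basis.
Inter-reduce: drop elements whose leading term is divisible by another's, tail-reduce, and make monic.
Reduced Gröbner basis: {b^3 - 1/2ab + 4b^2 - 6b - 9, a^2 + 8a}.

Same reduced basis, so the two generating sets span the same ideal.
The choice of monomial ordering does not affect the verdict — as long as both bases are computed under the same ordering, their equality decides ideal equality.

Yes, the ideals are equal.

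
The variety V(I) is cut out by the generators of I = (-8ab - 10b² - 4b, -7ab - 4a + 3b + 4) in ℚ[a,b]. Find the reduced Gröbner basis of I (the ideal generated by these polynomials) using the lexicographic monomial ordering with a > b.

G = {a - 35/16b² - 13/8b - 1, b³ + 46/35b² + 24/35b}

f_1 = -8ab - 10b² - 4b, LT = ab.
f_2 = -7ab - 4a + 3b + 4, LT = ab.

S(f_1,f_2): lcm = ab. S = -4/7a + 5/4b² + 13/14b + 4/7.
  leading term a: no divisor's leading term divides it; move -4/7a to the remainder.
  leading term b²: no divisor's leading term divides it; move 5/4b² to the remainder.
  leading term b: no divisor's leading term divides it; move 13/14b to the remainder.
  leading term 1: no divisor's leading term divides it; move 4/7 to the remainder.
  remainder -4/7a + 5/4b² + 13/14b + 4/7 ≠ 0; add g_3 = -4/7a + 5/4b² + 13/14b + 4/7 to the basis.

S(f_1,g_3): lcm = ab. S = 35/16b³ + 23/8b² + 3/2b.
  leading term b³: no divisor's leading term divides it; move 35/16b³ to the remainder.
  leading term b²: no divisor's leading term divides it; move 23/8b² to the remainder.
  leading term b: no divisor's leading term divides it; move 3/2b to the remainder.
  remainder 35/16b³ + 23/8b² + 3/2b ≠ 0; add g_4 = 35/16b³ + 23/8b² + 3/2b to the basis.

S(f_2,g_3): lcm = ab. S = 4/7a + 35/16b³ + 13/8b² + 4/7b - 4/7.
  leading term a: subtract (-1)·g_3 from 4/7a + 35/16b³ + 13/8b² + 4/7b - 4/7 → 35/16b³ + 23/8b² + 3/2b
  leading term b³: subtract (1)·g_4 from 35/16b³ + 23/8b² + 3/2b → 0
  remainder 0.

S(f_1,g_4): lcm = ab³. S = -46/35ab² - 24/35ab + 5/4b⁴ + ½b³.
  leading term ab²: subtract (23/140b)·f_1 from -46/35ab² - 24/35ab + 5/4b⁴ + ½b³ → -24/35ab + 5/4b⁴ + 15/7b³ + 23/35b²
  leading term ab: subtract (3/35)·f_1 from -24/35ab + 5/4b⁴ + 15/7b³ + 23/35b² → 5/4b⁴ + 15/7b³ + 53/35b² + 12/35b
  leading term b⁴: subtract (4/7b)·g_4 from 5/4b⁴ + 15/7b³ + 53/35b² + 12/35b → ½b³ + 23/35b² + 12/35b
  leading term b³: subtract (8/35)·g_4 from ½b³ + 23/35b² + 12/35b → 0
  remainder 0.

S(f_2,g_4): lcm = ab³. S = -26/35ab² - 24/35ab - 3/7b³ - 4/7b².
  leading term ab²: subtract (13/140b)·f_1 from -26/35ab² - 24/35ab - 3/7b³ - 4/7b² → -24/35ab + ½b³ - ⅕b²
  leading term ab: subtract (3/35)·f_1 from -24/35ab + ½b³ - ⅕b² → ½b³ + 23/35b² + 12/35b
  leading term b³: subtract (8/35)·g_4 from ½b³ + 23/35b² + 12/35b → 0
  remainder 0.

S(g_3,g_4): leading monomials are coprime, so the S-polynomial reduces to 0 (Buchberger's first criterion).
Every S-polynomial of the final basis reduces to 0, so we have a Gröbner basis.
Inter-reduce: drop elements whose leading term is divisible by another's, tail-reduce, and make monic.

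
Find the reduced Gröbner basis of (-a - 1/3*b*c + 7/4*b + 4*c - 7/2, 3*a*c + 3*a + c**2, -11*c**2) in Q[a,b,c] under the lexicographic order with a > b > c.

G = {a, b + 40/21*c - 2, c**2}

f_1 = -a - 1/3*b*c + 7/4*b + 4*c - 7/2, LT = a.
f_2 = 3*a*c + 3*a + c**2, LT = a*c.
f_3 = -11*c**2, LT = c**2.

S(f_1,f_2): lcm = a*c. S = -a + 1/3*b*c**2 - 7/4*b*c - 13/3*c**2 + 7/2*c.
  leading term a: subtract (1)·f_1 from -a + 1/3*b*c**2 - 7/4*b*c - 13/3*c**2 + 7/2*c → 1/3*b*c**2 - 17/12*b*c - 7/4*b - 13/3*c**2 - 1/2*c + 7/2
  leading term b*c**2: subtract (-1/33*b)·f_3 from 1/3*b*c**2 - 17/12*b*c - 7/4*b - 13/3*c**2 - 1/2*c + 7/2 → -17/12*b*c - 7/4*b - 13/3*c**2 - 1/2*c + 7/2
  leading term b*c: no divisor's leading term divides it; move -17/12*b*c to the remainder.
  leading term b: no divisor's leading term divides it; move -7/4*b to the remainder.
  leading term c**2: subtract (13/33)·f_3 from -13/3*c**2 - 1/2*c + 7/2 → -1/2*c + 7/2
  leading term c: no divisor's leading term divides it; move -1/2*c to the remainder.
  leading term 1: no divisor's leading term divides it; move 7/2 to the remainder.
  remainder -17/12*b*c - 7/4*b - 1/2*c + 7/2 ≠ 0; add g_4 = -17/12*b*c - 7/4*b - 1/2*c + 7/2 to the basis.

S(f_1,f_3): leading monomials are coprime, so the S-polynomial reduces to 0 (Buchberger's first criterion).
S(f_2,f_3): lcm = a*c**2. S = a*c + 1/3*c**3.
  leading term a*c: subtract (-c)·f_1 from a*c + 1/3*c**3 → -1/3*b*c**2 + 7/4*b*c + 1/3*c**3 + 4*c**2 - 7/2*c
  leading term b*c**2: subtract (1/33*b)·f_3 from -1/3*b*c**2 + 7/4*b*c + 1/3*c**3 + 4*c**2 - 7/2*c → 7/4*b*c + 1/3*c**3 + 4*c**2 - 7/2*c
  leading term b*c: subtract (-21/17)·g_4 from 7/4*b*c + 1/3*c**3 + 4*c**2 - 7/2*c → -147/68*b + 1/3*c**3 + 4*c**2 - 70/17*c + 147/34
  leading term b: no divisor's leading term divides it; move -147/68*b to the remainder.
  leading term c**3: subtract (-1/33*c)·f_3 from 1/3*c**3 + 4*c**2 - 70/17*c + 147/34 → 4*c**2 - 70/17*c + 147/34
  leading term c**2: subtract (-4/11)·f_3 from 4*c**2 - 70/17*c + 147/34 → -70/17*c + 147/34
  leading term c: no divisor's leading term divides it; move -70/17*c to the remainder.
  leading term 1: no divisor's leading term divides it; move 147/34 to the remainder.
  remainder -147/68*b - 70/17*c + 147/34 ≠ 0; add g_5 = -147/68*b - 70/17*c + 147/34 to the basis.

S(f_1,g_4): leading monomials are coprime, so the S-polynomial reduces to 0 (Buchberger's first criterion).
S(f_2,g_4): lcm = a*b*c. S = -4/17*a*b - 6/17*a*c + 42/17*a + 1/3*b*c**2.
  leading term a*b: subtract (4/17*b)·f_1 from -4/17*a*b - 6/17*a*c + 42/17*a + 1/3*b*c**2 → -6/17*a*c + 42/17*a + 4/51*b**2*c - 7/17*b**2 + 1/3*b*c**2 - 16/17*b*c + 14/17*b
  leading term a*c: subtract (6/17*c)·f_1 from -6/17*a*c + 42/17*a + 4/51*b**2*c - 7/17*b**2 + 1/3*b*c**2 - 16/17*b*c + 14/17*b → 42/17*a + 4/51*b**2*c - 7/17*b**2 + 23/51*b*c**2 - 53/34*b*c + 14/17*b - 24/17*c**2 + 21/17*c
  leading term a: subtract (-42/17)·f_1 from 42/17*a + 4/51*b**2*c - 7/17*b**2 + 23/51*b*c**2 - 53/34*b*c + 14/17*b - 24/17*c**2 + 21/17*c → 4/51*b**2*c - 7/17*b**2 + 23/51*b*c**2 - 81/34*b*c + 175/34*b - 24/17*c**2 + 189/17*c - 147/17
  leading term b**2*c: subtract (-16/289*b)·g_4 from 4/51*b**2*c - 7/17*b**2 + 23/51*b*c**2 - 81/34*b*c + 175/34*b - 24/17*c**2 + 189/17*c - 147/17 → -147/289*b**2 + 23/51*b*c**2 - 1393/578*b*c + 3087/578*b - 24/17*c**2 + 189/17*c - 147/17
  leading term b**2: subtract (4/17*b)·g_5 from -147/289*b**2 + 23/51*b*c**2 - 1393/578*b*c + 3087/578*b - 24/17*c**2 + 189/17*c - 147/17 → 23/51*b*c**2 - 49/34*b*c + 147/34*b - 24/17*c**2 + 189/17*c - 147/17
  leading term b*c**2: subtract (-23/561*b)·f_3 from 23/51*b*c**2 - 49/34*b*c + 147/34*b - 24/17*c**2 + 189/17*c - 147/17 → -49/34*b*c + 147/34*b - 24/17*c**2 + 189/17*c - 147/17
  leading term b*c: subtract (294/289)·g_4 from -49/34*b*c + 147/34*b - 24/17*c**2 + 189/17*c - 147/17 → 1764/289*b - 24/17*c**2 + 3360/289*c - 3528/289
  leading term b: subtract (-48/17)·g_5 from 1764/289*b - 24/17*c**2 + 3360/289*c - 3528/289 → -24/17*c**2
  leading term c**2: subtract (24/187)·f_3 from -24/17*c**2 → 0
  remainder 0.

S(f_3,g_4): lcm = b*c**2. S = -21/17*b*c - 6/17*c**2 + 42/17*c.
  leading term b*c: subtract (252/289)·g_4 from -21/17*b*c - 6/17*c**2 + 42/17*c → 441/289*b - 6/17*c**2 + 840/289*c - 882/289
  leading term b: subtract (-12/17)·g_5 from 441/289*b - 6/17*c**2 + 840/289*c - 882/289 → -6/17*c**2
  leading term c**2: subtract (6/187)·f_3 from -6/17*c**2 → 0
  remainder 0.

S(f_1,g_5): leading monomials are coprime, so the S-polynomial reduces to 0 (Buchberger's first criterion).
S(f_2,g_5): leading monomials are coprime, so the S-polynomial reduces to 0 (Buchberger's first criterion).
S(f_3,g_5): leading monomials are coprime, so the S-polynomial reduces to 0 (Buchberger's first criterion).
S(g_4,g_5): lcm = b*c. S = 21/17*b - 40/21*c**2 + 40/17*c - 42/17.
  leading term b: subtract (-4/7)·g_5 from 21/17*b - 40/21*c**2 + 40/17*c - 42/17 → -40/21*c**2
  leading term c**2: subtract (40/231)·f_3 from -40/21*c**2 → 0
  remainder 0.

Every S-polynomial of the final basis reduces to 0, so we have a Gröbner basis.
Inter-reduce: drop elements whose leading term is divisible by another's, tail-reduce, and make monic.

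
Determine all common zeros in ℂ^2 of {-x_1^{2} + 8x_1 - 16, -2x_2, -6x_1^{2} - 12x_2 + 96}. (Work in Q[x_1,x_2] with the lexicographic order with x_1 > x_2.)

{(4, 0)}

Compute a lex Gröbner basis by Buchberger's algorithm.
f_1 = -x_1^{2} + 8x_1 - 16, LT = x_1^{2}.
f_2 = -2x_2, LT = x_2.
f_3 = -6x_1^{2} - 12x_2 + 96, LT = x_1^{2}.

S(f_1,f_3): lcm = x_1^{2}. S = -8x_1 - 2x_2 + 32.
  reduce S modulo (f_1, f_2, f_3):
  remainder -8x_1 + 32 ≠ 0; add h_4 = -8x_1 + 32 to the basis.

The other S-polynomials (S(f_1,f_2), S(f_2,f_3), S(f_1,h_4), S(f_2,h_4), S(f_3,h_4)) all reduce to 0 modulo the current basis, so we have a Gröbner basis.
Inter-reduce: drop elements whose leading term is divisible by another's, tail-reduce, and make monic.
Reduced Gröbner basis: {x_1 - 4, x_2}.

Since the basis is lex-ordered, x_2 is univariate in x_2. Its roots are {0}. Back-substituting each root into the other basis elements fixes the other coordinates.
  x_2 = 0: the earlier basis element becomes x_1 - 4 = 0, giving x_1 = 4 — point (4, 0).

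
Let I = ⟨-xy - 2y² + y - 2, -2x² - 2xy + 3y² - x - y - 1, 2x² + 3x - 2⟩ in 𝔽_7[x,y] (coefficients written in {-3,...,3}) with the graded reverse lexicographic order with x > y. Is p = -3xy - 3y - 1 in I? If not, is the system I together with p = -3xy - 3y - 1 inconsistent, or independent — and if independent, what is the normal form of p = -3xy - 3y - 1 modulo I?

Adjoining -3xy - 3y - 1 makes the ideal the whole ring: the system is inconsistent.

First compute the reduced Gröbner basis of I by Buchberger's algorithm.
f_1 = -xy - 2y² + y - 2, LT = xy.
f_2 = -2x² - 2xy + 3y² - x - y - 1, LT = x².
f_3 = 2x² + 3x - 2, LT = x².

S(f_1,f_2): lcm = x²y. S = xy² - 2y³ + 2xy + 3y² + 2x + 3y.
  reduce S modulo (f_1, f_2, f_3):
  remainder 3y³ + 2x + 3y + 3 ≠ 0; add h_4 = 3y³ + 2x + 3y + 3 to the basis.

S(f_1,f_3): lcm = x²y. S = 2xy² + xy + 2x + y.
  reduce S modulo (f_1, f_2, f_3, h_4):
  remainder 2y + 2 ≠ 0; add h_5 = 2y + 2 to the basis.

S(f_2,f_3): lcm = x². S = xy + 2y² - x - 3y - 2.
  reduce S modulo (f_1, f_2, f_3, h_4, h_5):
  remainder -x - 2 ≠ 0; add h_6 = -x - 2 to the basis.

The other S-polynomials (S(f_1,h_4), S(f_2,h_4), S(f_3,h_4), S(f_1,h_5), S(f_2,h_5), S(f_3,h_5), S(h_4,h_5), S(f_1,h_6), S(f_2,h_6), S(f_3,h_6), S(h_4,h_6), S(h_5,h_6)) all reduce to 0 modulo the current basis, so we have a Gröbner basis.
Inter-reduce: drop elements whose leading term is divisible by another's, tail-reduce, and make monic.
Reduced Gröbner basis: {x + 2, y + 1}.
Label its elements g_1 = x + 2, g_2 = y + 1.

Reduce p = -3xy - 3y - 1 modulo G:
  leading term xy: subtract (-3y)·g_1 from -3xy - 3y - 1 → 3y - 1
  leading term y: subtract (3)·g_2 from 3y - 1 → 3
  leading term 1: no divisor's leading term divides it; move 3 to the remainder.
  normal form = 3.
The normal form is nonzero, so p ∉ I. Since p minus its normal form lies in I, I + (p) = I + (r) where r = 3; decide whether this ideal is the whole ring.
Here r = 3 is a nonzero constant, hence a unit: 1 ∈ I + (p), the Gröbner basis of I + (p) is {1}, and the enlarged system has no common solution — adjoining p is inconsistent.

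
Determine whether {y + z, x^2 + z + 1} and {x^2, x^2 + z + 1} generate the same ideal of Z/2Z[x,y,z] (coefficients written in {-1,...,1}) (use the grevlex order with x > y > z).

No, the ideals differ.

Two ideals are equal iff their reduced Gröbner bases coincide (the reduced basis is unique for a fixed ordering).
Buchberger on the first generating set:
f_1 = y + z, LT = y.
f_2 = x^2 + z + 1, LT = x^2.

The S-polynomials (S(f_1,f_2)) all reduce to 0 modulo the current basis, so we have a Gröbner basis.
Inter-reduce: drop elements whose leading term is divisible by another's, tail-reduce, and make monic.
Reduced Gröbner basis: {x^2 + z + 1, y + z}.

Buchberger on the second generating set:
h_1 = x^2, LT = x^2.
h_2 = x^2 + z + 1, LT = x^2.

S(h_1,h_2): lcm = x^2. S = z + 1.
  leading term z: no divisor's leading term divides it; move z to the remainder.
  leading term 1: no divisor's leading term divides it; move 1 to the remainder.
  remainder z + 1 ≠ 0; add k_3 = z + 1 to the basis.

The other S-polynomials (S(h_1,k_3), S(h_2,k_3)) all reduce to 0 modulo the current basis, so we have a Gröbner basis.
Inter-reduce: drop elements whose leading term is divisible by another's, tail-reduce, and make monic.
Reduced Gröbner basis: {x^2, z + 1}.

These differ, so the ideals are not equal.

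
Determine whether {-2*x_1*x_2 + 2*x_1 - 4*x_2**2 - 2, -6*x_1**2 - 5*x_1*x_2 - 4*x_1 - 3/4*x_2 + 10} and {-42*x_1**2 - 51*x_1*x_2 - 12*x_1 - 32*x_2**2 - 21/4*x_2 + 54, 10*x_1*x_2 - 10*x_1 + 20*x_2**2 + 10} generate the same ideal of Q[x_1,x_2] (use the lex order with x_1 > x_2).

Since reduced Gröbner bases are canonical representatives of ideals under a given ordering, it suffices to compute and compare them.
Buchberger on the first generating set:
f_1 = -2*x_1*x_2 + 2*x_1 - 4*x_2**2 - 2, LT = x_1*x_2.
f_2 = -6*x_1**2 - 5*x_1*x_2 - 4*x_1 - 3/4*x_2 + 10, LT = x_1**2.

S(f_1,f_2): lcm = x_1**2*x_2. S = -x_1**2 + 7/6*x_1*x_2**2 - 2/3*x_1*x_2 + x_1 - 1/8*x_2**2 + 5/3*x_2.
  reduce S modulo (f_1, f_2):
  remainder 3*x_1 - 7/3*x_2**3 - 67/24*x_2**2 + 5/8*x_2 - 3 ≠ 0; add g_3 = 3*x_1 - 7/3*x_2**3 - 67/24*x_2**2 + 5/8*x_2 - 3 to the basis.

S(f_1,g_3): lcm = x_1*x_2. S = -x_1 + 7/9*x_2**4 + 67/72*x_2**3 + 43/24*x_2**2 + x_2 + 1.
  reduce S modulo (f_1, f_2, g_3):
  remainder 7/9*x_2**4 + 11/72*x_2**3 + 31/36*x_2**2 + 29/24*x_2 ≠ 0; add g_4 = 7/9*x_2**4 + 11/72*x_2**3 + 31/36*x_2**2 + 29/24*x_2 to the basis.

The other S-polynomials (S(f_2,g_3), S(f_1,g_4), S(f_2,g_4), S(g_3,g_4)) all reduce to 0 modulo the current basis, so we have a Gröbner basis.
Inter-reduce: drop elements whose leading term is divisible by another's, tail-reduce, and make monic.
Reduced Gröbner basis: {x_1 - 7/9*x_2**3 - 67/72*x_2**2 + 5/24*x_2 - 1, x_2**4 + 11/56*x_2**3 + 31/28*x_2**2 + 87/56*x_2}.

Buchberger on the second generating set:
h_1 = -42*x_1**2 - 51*x_1*x_2 - 12*x_1 - 32*x_2**2 - 21/4*x_2 + 54, LT = x_1**2.
h_2 = 10*x_1*x_2 - 10*x_1 + 20*x_2**2 + 10, LT = x_1*x_2.

S(h_1,h_2): lcm = x_1**2*x_2. S = x_1**2 - 11/14*x_1*x_2**2 + 2/7*x_1*x_2 - x_1 + 16/21*x_2**3 + 1/8*x_2**2 - 9/7*x_2.
  reduce S modulo (h_1, h_2):
  remainder -3*x_1 + 7/3*x_2**3 + 67/24*x_2**2 - 5/8*x_2 + 3 ≠ 0; add k_3 = -3*x_1 + 7/3*x_2**3 + 67/24*x_2**2 - 5/8*x_2 + 3 to the basis.

S(h_1,k_3): lcm = x_1**2. S = 7/9*x_1*x_2**3 + 67/72*x_1*x_2**2 + 169/168*x_1*x_2 + 9/7*x_1 + 16/21*x_2**2 + 1/8*x_2 - 9/7.
  reduce S modulo (h_1, h_2, k_3):
  remainder -14/9*x_2**4 - 11/36*x_2**3 - 31/18*x_2**2 - 29/12*x_2 ≠ 0; add k_4 = -14/9*x_2**4 - 11/36*x_2**3 - 31/18*x_2**2 - 29/12*x_2 to the basis.

The other S-polynomials (S(h_2,k_3), S(h_1,k_4), S(h_2,k_4), S(k_3,k_4)) all reduce to 0 modulo the current basis, so we have a Gröbner basis.
Inter-reduce: drop elements whose leading term is divisible by another's, tail-reduce, and make monic.
Reduced Gröbner basis: {x_1 - 7/9*x_2**3 - 67/72*x_2**2 + 5/24*x_2 - 1, x_2**4 + 11/56*x_2**3 + 31/28*x_2**2 + 87/56*x_2}.

These coincide, so the ideals are equal.

Yes, the ideals are equal.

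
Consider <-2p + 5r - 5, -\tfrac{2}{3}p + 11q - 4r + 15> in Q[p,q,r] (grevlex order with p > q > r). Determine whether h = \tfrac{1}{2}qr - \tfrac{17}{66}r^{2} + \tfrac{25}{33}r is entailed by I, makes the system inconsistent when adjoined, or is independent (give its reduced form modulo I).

\tfrac{1}{2}qr - \tfrac{17}{66}r^{2} + \tfrac{25}{33}r lies in I (it reduces to 0).

First compute the reduced Gröbner basis of I by Buchberger's algorithm.
f_1 = -2p + 5r - 5, LT = p.
f_2 = -\tfrac{2}{3}p + 11q - 4r + 15, LT = p.

S(f_1,f_2): lcm = p. S = \tfrac{33}{2}q - \tfrac{17}{2}r + 25.
  reduce S modulo (f_1, f_2):
  remainder \tfrac{33}{2}q - \tfrac{17}{2}r + 25 ≠ 0; add k_3 = \tfrac{33}{2}q - \tfrac{17}{2}r + 25 to the basis.

The other S-polynomials (S(f_1,k_3), S(f_2,k_3)) all reduce to 0 modulo the current basis, so we have a Gröbner basis.
Inter-reduce: drop elements whose leading term is divisible by another's, tail-reduce, and make monic.
Reduced Gröbner basis: {p - \tfrac{5}{2}r + \tfrac{5}{2}, q - \tfrac{17}{33}r + \tfrac{50}{33}}.
Label its elements g_1 = p - \tfrac{5}{2}r + \tfrac{5}{2}, g_2 = q - \tfrac{17}{33}r + \tfrac{50}{33}.

Reduce h = \tfrac{1}{2}qr - \tfrac{17}{66}r^{2} + \tfrac{25}{33}r modulo G:
  leading term qr: subtract (\tfrac{1}{2}r)·g_2 from \tfrac{1}{2}qr - \tfrac{17}{66}r^{2} + \tfrac{25}{33}r → 0
  normal form = 0.
Since the normal form is 0, h ∈ I.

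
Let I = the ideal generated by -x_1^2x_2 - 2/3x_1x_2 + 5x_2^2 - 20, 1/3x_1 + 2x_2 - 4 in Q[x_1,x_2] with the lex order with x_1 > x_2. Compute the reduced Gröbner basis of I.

G = {x_1 + 6x_2 - 12, x_2^3 - 17/4x_2^2 + 38/9x_2 + 5/9}

f_1 = -x_1^2x_2 - 2/3x_1x_2 + 5x_2^2 - 20, LT = x_1^2x_2.
f_2 = 1/3x_1 + 2x_2 - 4, LT = x_1.

S(f_1,f_2): lcm = x_1^2x_2. S = -6x_1x_2^2 + 38/3x_1x_2 - 5x_2^2 + 20.
  reduce S modulo (f_1, f_2):
  remainder 36x_2^3 - 153x_2^2 + 152x_2 + 20 ≠ 0; add g_3 = 36x_2^3 - 153x_2^2 + 152x_2 + 20 to the basis.

The other S-polynomials (S(f_1,g_3), S(f_2,g_3)) all reduce to 0 modulo the current basis, so we have a Gröbner basis.
Inter-reduce: drop elements whose leading term is divisible by another's, tail-reduce, and make monic.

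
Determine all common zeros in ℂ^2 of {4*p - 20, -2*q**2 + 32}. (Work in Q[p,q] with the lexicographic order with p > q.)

Compute a lex Gröbner basis by Buchberger's algorithm.
f_1 = 4*p - 20, LT = p.
f_2 = -2*q**2 + 32, LT = q**2.

The S-polynomials (S(f_1,f_2)) all reduce to 0 modulo the current basis, so we have a Gröbner basis.
Inter-reduce: drop elements whose leading term is divisible by another's, tail-reduce, and make monic.
Reduced Gröbner basis: {p - 5, q**2 - 16}.

A lex Gröbner basis eliminates variables successively. Here q**2 - 16 depends only on q, with roots {-4, 4}; lifting each root through the earlier basis elements recovers the full solutions.
  q = -4: the earlier basis element becomes p - 5 = 0, giving p = 5 — point (5, -4).
  q = 4: the earlier basis element becomes p - 5 = 0, giving p = 5 — point (5, 4).

{(5, -4), (5, 4)}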